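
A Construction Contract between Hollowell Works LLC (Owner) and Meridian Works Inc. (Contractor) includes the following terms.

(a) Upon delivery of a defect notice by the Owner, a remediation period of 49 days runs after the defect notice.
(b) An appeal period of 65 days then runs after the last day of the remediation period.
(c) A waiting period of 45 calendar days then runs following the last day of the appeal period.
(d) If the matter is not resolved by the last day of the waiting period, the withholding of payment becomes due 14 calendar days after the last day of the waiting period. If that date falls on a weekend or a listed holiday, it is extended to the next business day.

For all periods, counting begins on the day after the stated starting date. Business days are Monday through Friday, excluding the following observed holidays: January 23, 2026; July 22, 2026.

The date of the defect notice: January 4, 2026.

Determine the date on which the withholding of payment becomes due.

June 26, 2026

Adding 49 calendar days to January 4, 2026 gives February 22, 2026, which is the last day of the remediation period.
The last day of the appeal period: February 22, 2026 + 65 days = April 28, 2026.
The last day of the waiting period: April 28, 2026 + 45 days = June 12, 2026.
The date on which the withholding of payment becomes due: June 12, 2026 + 14 days = June 26, 2026. June 26, 2026 is a Friday and is not a listed holiday, so no roll-forward applies.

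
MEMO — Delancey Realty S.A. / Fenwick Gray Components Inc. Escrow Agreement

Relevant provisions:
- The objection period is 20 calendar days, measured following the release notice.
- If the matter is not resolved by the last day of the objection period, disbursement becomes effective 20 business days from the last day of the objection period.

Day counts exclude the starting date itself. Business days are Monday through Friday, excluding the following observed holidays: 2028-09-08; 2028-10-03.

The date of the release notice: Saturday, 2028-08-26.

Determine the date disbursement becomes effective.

The last day of the objection period: 20 calendar days after 2028-08-26 is 2028-09-15.
The date disbursement becomes effective: counting 20 business days from Friday, 2028-09-15 (Sep 18, Sep 19, Sep 20, Sep 21, …, Oct 12, Oct 13, Oct 16, skipping weekends and the listed holiday on Oct 3) reaches Monday, 2028-10-16.

2028-10-16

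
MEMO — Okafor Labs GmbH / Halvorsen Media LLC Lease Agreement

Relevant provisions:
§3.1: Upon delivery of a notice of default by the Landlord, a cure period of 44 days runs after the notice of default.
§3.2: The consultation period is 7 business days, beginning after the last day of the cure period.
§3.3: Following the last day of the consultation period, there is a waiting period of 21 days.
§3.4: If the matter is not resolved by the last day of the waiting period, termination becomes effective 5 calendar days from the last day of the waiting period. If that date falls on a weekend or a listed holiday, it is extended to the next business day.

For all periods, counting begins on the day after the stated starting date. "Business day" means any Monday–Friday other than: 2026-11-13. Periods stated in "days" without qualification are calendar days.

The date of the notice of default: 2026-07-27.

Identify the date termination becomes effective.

2026-10-14

The last day of the cure period: 44 calendar days after 2026-07-27 is 2026-09-09.
The last day of the consultation period: 7 business days after Wednesday, 2026-09-09, skipping weekends — Sep 10, Sep 11, Sep 14, Sep 15, Sep 16, Sep 17, Sep 18 — lands on Friday, 2026-09-18.
The last day of the waiting period: 2026-09-18 + 21 days = 2026-10-09.
The date termination becomes effective: 5 calendar days after 2026-10-09 is 2026-10-14. 2026-10-14 is a Wednesday and is not a listed holiday, so no roll-forward applies.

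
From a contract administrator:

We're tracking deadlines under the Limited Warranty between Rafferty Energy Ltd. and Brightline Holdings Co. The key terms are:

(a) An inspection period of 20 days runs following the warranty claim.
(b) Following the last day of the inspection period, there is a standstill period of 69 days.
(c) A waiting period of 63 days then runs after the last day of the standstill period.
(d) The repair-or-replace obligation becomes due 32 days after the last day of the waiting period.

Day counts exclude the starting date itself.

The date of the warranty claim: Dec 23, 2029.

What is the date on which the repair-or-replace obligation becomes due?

Jun 25, 2030

The last day of the inspection period: 20 calendar days after Dec 23, 2029 is Jan 12, 2030.
The last day of the standstill period: 69 calendar days after Jan 12, 2030 is Mar 22, 2030.
Adding 63 calendar days to Mar 22, 2030 gives May 24, 2030, which is the last day of the waiting period.
The date on which the repair-or-replace obligation becomes due: May 24, 2030 + 32 days = Jun 25, 2030.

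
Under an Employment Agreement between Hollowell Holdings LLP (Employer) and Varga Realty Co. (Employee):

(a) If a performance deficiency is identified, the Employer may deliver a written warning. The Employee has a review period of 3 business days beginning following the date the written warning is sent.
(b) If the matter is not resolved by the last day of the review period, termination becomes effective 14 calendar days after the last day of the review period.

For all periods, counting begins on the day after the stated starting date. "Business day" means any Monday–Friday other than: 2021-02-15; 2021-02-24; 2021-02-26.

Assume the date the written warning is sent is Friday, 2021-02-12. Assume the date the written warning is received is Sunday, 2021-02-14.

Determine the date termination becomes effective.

The last day of the review period: 3 business days after Friday, 2021-02-12, skipping weekends and the listed holiday on Feb 15 — Feb 16, Feb 17, Feb 18 — lands on Thursday, 2021-02-18.
Adding 14 calendar days to 2021-02-18 gives 2021-03-04, which is the date termination becomes effective.

2021-03-04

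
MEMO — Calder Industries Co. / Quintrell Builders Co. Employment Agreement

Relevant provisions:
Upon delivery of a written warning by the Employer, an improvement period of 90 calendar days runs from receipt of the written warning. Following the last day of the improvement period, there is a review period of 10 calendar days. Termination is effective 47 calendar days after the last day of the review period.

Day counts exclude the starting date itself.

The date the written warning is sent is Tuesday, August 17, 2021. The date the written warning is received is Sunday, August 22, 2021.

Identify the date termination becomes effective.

January 16, 2022

The last day of the improvement period: August 22, 2021 + 90 days = November 20, 2021.
Adding 10 calendar days to November 20, 2021 gives November 30, 2021, which is the last day of the review period.
Adding 47 calendar days to November 30, 2021 gives January 16, 2022, which is the date termination becomes effective.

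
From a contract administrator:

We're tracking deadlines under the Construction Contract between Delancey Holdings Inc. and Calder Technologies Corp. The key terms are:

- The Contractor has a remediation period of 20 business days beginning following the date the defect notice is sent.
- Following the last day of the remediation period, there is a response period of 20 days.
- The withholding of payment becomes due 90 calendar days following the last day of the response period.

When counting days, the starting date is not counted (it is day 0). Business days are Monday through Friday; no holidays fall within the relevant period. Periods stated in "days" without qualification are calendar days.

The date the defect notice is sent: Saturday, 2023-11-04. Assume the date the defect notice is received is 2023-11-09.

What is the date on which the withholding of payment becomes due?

2024-03-20

From Saturday, 2023-11-04, 20 business days (Nov 6, Nov 7, Nov 8, Nov 9, …, Nov 29, Nov 30, Dec 1, skipping weekends) brings us to Friday, 2023-12-01, which is the last day of the remediation period.
The last day of the response period: 2023-12-01 + 20 days = 2023-12-21.
Adding 90 calendar days to 2023-12-21 gives 2024-03-20, which is the date on which the withholding of payment becomes due.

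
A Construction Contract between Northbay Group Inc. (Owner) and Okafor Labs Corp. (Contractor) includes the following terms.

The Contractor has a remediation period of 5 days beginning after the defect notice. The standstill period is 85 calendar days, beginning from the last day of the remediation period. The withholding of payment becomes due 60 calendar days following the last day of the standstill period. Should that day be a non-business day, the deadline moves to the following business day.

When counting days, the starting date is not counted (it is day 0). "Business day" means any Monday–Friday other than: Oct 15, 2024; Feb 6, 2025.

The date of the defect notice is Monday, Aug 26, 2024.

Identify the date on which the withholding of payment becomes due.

The last day of the remediation period: 5 calendar days after Aug 26, 2024 is Aug 31, 2024.
Adding 85 calendar days to Aug 31, 2024 gives Nov 24, 2024, which is the last day of the standstill period.
The date on which the withholding of payment becomes due: Nov 24, 2024 + 60 days = Jan 23, 2025. Jan 23, 2025 is a Thursday and is not a listed holiday, so no roll-forward applies.

Jan 23, 2025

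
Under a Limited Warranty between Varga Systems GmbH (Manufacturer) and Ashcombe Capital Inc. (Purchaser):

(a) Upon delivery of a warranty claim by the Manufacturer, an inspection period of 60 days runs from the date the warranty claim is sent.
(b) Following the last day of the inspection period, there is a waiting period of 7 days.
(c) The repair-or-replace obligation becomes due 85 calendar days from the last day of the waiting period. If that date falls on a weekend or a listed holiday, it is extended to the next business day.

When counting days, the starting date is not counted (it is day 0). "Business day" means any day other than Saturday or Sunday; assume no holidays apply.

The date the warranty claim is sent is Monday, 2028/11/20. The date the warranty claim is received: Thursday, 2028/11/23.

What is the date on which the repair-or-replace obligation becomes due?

2029/04/23

The last day of the inspection period: 2028/11/20 + 60 days = 2029/01/19.
Adding 7 calendar days to 2029/01/19 gives 2029/01/26, which is the last day of the waiting period.
Adding 85 calendar days to 2029/01/26 gives 2029/04/21, which is the date on which the repair-or-replace obligation becomes due. That falls on a Saturday, so it rolls to the next business day, Monday, 2029/04/23.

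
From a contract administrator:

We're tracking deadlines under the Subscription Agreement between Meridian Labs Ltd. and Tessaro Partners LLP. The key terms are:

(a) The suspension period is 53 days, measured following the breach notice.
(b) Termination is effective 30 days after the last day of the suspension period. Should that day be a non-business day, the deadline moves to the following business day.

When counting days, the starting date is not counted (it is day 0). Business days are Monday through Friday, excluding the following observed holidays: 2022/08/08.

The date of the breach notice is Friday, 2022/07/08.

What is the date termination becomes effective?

Adding 53 calendar days to 2022/07/08 gives 2022/08/30, which is the last day of the suspension period.
Adding 30 calendar days to 2022/08/30 gives 2022/09/29, which is the date termination becomes effective. 2022/09/29 is a Thursday and is not a listed holiday, so no roll-forward applies.

2022/09/29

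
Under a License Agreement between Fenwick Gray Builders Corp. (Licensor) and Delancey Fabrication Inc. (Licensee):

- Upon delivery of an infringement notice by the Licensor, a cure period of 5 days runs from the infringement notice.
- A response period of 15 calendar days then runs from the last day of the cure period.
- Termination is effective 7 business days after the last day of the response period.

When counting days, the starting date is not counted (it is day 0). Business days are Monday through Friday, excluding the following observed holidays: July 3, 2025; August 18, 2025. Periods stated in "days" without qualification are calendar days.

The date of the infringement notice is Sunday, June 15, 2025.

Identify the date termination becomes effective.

The last day of the cure period: 5 calendar days after June 15, 2025 is June 20, 2025.
The last day of the response period: June 20, 2025 + 15 days = July 5, 2025.
From Saturday, July 5, 2025, 7 business days (Jul 7, Jul 8, Jul 9, Jul 10, Jul 11, Jul 14, Jul 15, skipping weekends) brings us to Tuesday, July 15, 2025, which is the date termination becomes effective.

July 15, 2025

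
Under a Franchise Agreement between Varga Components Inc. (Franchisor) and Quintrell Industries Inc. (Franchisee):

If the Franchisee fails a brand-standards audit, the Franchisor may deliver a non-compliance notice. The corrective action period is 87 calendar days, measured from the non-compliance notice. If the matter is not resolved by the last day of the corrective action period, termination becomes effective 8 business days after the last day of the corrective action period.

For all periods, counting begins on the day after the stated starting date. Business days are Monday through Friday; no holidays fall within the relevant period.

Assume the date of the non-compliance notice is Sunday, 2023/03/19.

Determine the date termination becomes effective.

2023/06/26

Adding 87 calendar days to 2023/03/19 gives 2023/06/14, which is the last day of the corrective action period.
The date termination becomes effective: counting 8 business days from Wednesday, 2023/06/14 (Jun 15, Jun 16, Jun 19, Jun 20, Jun 21, Jun 22, Jun 23, Jun 26, skipping weekends) reaches Monday, 2023/06/26.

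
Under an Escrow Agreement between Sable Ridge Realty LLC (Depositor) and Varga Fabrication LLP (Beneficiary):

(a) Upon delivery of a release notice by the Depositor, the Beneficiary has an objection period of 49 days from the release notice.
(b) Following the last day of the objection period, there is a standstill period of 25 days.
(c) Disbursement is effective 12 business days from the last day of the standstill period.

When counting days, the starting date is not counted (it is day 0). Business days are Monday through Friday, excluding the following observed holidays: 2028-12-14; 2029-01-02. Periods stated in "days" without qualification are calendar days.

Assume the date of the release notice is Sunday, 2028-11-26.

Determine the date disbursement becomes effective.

2029-02-26

The last day of the objection period: 49 calendar days after 2028-11-26 is 2029-01-14.
The last day of the standstill period: 25 calendar days after 2029-01-14 is 2029-02-08.
From Thursday, 2029-02-08, 12 business days (Feb 9, Feb 12, Feb 13, Feb 14, …, Feb 22, Feb 23, Feb 26, skipping weekends) brings us to Monday, 2029-02-26, which is the date disbursement becomes effective.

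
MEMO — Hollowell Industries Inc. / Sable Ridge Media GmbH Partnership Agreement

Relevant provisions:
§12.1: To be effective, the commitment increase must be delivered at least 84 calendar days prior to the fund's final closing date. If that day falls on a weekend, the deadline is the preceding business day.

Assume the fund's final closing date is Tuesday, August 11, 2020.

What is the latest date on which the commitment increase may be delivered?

August 11, 2020 minus 84 days is May 19, 2020. That is a Tuesday, so no adjustment is needed.

May 19, 2020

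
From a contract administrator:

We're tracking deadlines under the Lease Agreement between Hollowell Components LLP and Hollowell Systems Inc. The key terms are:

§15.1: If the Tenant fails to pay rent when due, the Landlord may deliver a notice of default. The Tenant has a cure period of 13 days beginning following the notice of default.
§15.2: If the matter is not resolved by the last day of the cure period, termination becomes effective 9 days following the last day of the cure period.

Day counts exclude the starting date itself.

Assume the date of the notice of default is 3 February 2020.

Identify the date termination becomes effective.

Adding 13 calendar days to 3 February 2020 gives 16 February 2020, which is the last day of the cure period.
The date termination becomes effective: 16 February 2020 + 9 days = 25 February 2020.

25 February 2020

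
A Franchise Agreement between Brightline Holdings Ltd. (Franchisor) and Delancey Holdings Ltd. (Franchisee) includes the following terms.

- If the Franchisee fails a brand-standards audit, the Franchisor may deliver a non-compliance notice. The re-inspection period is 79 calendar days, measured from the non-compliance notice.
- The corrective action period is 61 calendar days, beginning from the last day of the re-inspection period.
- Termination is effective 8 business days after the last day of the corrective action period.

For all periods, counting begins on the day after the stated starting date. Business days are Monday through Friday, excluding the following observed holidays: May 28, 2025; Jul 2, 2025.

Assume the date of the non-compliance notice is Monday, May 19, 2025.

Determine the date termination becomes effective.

Oct 16, 2025

The last day of the re-inspection period: 79 calendar days after May 19, 2025 is Aug 6, 2025.
The last day of the corrective action period: 61 calendar days after Aug 6, 2025 is Oct 6, 2025.
The date termination becomes effective: counting 8 business days from Monday, Oct 6, 2025 (Oct 7, Oct 8, Oct 9, Oct 10, Oct 13, Oct 14, Oct 15, Oct 16, skipping weekends) reaches Thursday, Oct 16, 2025.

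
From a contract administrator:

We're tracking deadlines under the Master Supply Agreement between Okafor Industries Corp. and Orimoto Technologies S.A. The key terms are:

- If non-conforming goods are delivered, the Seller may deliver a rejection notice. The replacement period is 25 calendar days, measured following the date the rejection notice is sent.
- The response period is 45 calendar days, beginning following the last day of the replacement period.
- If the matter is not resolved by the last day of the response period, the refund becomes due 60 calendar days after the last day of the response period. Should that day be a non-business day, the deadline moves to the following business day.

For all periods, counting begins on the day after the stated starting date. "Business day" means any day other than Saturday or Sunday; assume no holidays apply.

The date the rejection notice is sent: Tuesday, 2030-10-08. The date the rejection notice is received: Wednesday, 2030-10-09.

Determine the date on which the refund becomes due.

The last day of the replacement period: 2030-10-08 + 25 days = 2030-11-02.
The last day of the response period: 2030-11-02 + 45 days = 2030-12-17.
Adding 60 calendar days to 2030-12-17 gives 2031-02-15, which is the date on which the refund becomes due. That falls on a Saturday, so it rolls to the next business day, Monday, 2031-02-17.

2031-02-17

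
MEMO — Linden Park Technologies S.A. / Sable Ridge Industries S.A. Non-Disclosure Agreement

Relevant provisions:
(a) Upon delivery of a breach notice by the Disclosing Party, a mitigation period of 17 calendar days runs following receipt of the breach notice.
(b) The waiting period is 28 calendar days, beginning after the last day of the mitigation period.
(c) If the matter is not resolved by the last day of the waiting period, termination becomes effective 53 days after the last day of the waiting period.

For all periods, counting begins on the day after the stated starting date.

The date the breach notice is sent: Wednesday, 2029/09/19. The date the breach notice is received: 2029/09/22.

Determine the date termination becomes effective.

Adding 17 calendar days to 2029/09/22 gives 2029/10/09, which is the last day of the mitigation period.
The last day of the waiting period: 28 calendar days after 2029/10/09 is 2029/11/06.
Adding 53 calendar days to 2029/11/06 gives 2029/12/29, which is the date termination becomes effective.

2029/12/29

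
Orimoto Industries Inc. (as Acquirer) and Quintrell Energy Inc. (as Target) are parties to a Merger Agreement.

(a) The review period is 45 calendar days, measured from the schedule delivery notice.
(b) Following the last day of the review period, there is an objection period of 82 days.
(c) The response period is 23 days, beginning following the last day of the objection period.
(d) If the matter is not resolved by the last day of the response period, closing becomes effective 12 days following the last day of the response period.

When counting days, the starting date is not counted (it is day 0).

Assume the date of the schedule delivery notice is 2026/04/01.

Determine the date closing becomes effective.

The last day of the review period: 2026/04/01 + 45 days = 2026/05/16.
The last day of the objection period: 2026/05/16 + 82 days = 2026/08/06.
The last day of the response period: 23 calendar days after 2026/08/06 is 2026/08/29.
Adding 12 calendar days to 2026/08/29 gives 2026/09/10, which is the date closing becomes effective.

2026/09/10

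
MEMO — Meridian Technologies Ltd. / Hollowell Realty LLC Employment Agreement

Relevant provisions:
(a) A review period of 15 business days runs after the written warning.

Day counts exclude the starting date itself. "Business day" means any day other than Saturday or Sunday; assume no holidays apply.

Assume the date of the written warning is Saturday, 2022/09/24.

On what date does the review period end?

The last day of the review period: 15 business days after Saturday, 2022/09/24, skipping weekends — Sep 26, Sep 27, Sep 28, Sep 29, …, Oct 12, Oct 13, Oct 14 — lands on Friday, 2022/10/14.

2022/10/14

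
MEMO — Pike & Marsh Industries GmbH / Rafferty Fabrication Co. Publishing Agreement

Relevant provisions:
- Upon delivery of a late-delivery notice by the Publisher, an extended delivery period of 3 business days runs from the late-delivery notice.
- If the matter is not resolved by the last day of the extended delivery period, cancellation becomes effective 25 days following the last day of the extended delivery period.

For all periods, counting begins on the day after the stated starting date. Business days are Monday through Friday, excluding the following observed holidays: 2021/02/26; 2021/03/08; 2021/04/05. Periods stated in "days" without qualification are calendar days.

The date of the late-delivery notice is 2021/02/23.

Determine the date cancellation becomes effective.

The last day of the extended delivery period: 3 business days after Tuesday, 2021/02/23, skipping weekends and the listed holiday on Feb 26 — Feb 24, Feb 25, Mar 1 — lands on Monday, 2021/03/01.
The date cancellation becomes effective: 2021/03/01 + 25 days = 2021/03/26.

2021/03/26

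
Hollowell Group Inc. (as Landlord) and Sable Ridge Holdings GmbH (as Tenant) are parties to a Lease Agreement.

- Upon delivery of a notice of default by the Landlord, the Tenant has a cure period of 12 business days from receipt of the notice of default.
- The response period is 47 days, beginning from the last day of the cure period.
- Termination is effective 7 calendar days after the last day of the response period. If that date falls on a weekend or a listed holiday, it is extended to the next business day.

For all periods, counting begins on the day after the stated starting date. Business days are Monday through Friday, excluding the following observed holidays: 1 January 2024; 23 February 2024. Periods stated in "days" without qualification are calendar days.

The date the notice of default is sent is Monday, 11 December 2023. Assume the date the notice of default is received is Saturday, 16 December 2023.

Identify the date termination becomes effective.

The last day of the cure period: counting 12 business days from Saturday, 16 December 2023 (Dec 18, Dec 19, Dec 20, Dec 21, …, Dec 29, Jan 2, Jan 3, skipping weekends and the listed holiday on Jan 1) reaches Wednesday, 3 January 2024.
Adding 47 calendar days to 3 January 2024 gives 19 February 2024, which is the last day of the response period.
The date termination becomes effective: 19 February 2024 + 7 days = 26 February 2024. 26 February 2024 is a Monday and is not a listed holiday, so no roll-forward applies.

26 February 2024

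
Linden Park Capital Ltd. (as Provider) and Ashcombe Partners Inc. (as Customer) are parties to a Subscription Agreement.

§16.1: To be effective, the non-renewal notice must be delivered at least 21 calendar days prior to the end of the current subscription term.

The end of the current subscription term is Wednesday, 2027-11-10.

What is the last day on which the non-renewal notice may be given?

Counting back 21 calendar days from 2027-11-10 gives 2027-10-20.

2027-10-20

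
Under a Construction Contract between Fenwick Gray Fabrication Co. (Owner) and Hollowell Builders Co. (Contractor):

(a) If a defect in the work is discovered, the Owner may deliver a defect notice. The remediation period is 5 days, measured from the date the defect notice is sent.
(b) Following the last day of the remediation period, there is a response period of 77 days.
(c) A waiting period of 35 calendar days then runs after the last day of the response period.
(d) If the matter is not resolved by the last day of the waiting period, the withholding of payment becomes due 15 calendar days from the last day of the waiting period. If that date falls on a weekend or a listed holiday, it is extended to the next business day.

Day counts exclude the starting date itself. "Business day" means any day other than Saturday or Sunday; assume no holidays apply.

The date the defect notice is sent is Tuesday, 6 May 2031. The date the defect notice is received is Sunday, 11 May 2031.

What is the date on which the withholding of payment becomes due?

The last day of the remediation period: 5 calendar days after 6 May 2031 is 11 May 2031.
Adding 77 calendar days to 11 May 2031 gives 27 July 2031, which is the last day of the response period.
Adding 35 calendar days to 27 July 2031 gives 31 August 2031, which is the last day of the waiting period.
Adding 15 calendar days to 31 August 2031 gives 15 September 2031, which is the date on which the withholding of payment becomes due. 15 September 2031 is a Monday, so no roll-forward applies.

15 September 2031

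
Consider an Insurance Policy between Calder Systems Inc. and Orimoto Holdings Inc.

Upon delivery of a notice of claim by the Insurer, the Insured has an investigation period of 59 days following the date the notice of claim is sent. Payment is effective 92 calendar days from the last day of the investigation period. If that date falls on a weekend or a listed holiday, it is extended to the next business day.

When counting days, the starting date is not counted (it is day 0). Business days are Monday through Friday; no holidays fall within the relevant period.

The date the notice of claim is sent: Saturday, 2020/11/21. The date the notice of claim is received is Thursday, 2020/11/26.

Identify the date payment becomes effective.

The last day of the investigation period: 2020/11/21 + 59 days = 2021/01/19.
The date payment becomes effective: 92 calendar days after 2021/01/19 is 2021/04/21. 2021/04/21 is a Wednesday, so no roll-forward applies.

2021/04/21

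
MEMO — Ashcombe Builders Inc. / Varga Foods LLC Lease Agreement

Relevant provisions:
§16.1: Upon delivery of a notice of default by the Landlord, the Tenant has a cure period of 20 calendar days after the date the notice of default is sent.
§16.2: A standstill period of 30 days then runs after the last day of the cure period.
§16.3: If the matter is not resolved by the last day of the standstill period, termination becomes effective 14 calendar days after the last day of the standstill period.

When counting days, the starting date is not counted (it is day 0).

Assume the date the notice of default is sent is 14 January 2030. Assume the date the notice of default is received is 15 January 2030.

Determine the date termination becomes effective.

The last day of the cure period: 14 January 2030 + 20 days = 3 February 2030.
The last day of the standstill period: 30 calendar days after 3 February 2030 is 5 March 2030.
The date termination becomes effective: 14 calendar days after 5 March 2030 is 19 March 2030.

19 March 2030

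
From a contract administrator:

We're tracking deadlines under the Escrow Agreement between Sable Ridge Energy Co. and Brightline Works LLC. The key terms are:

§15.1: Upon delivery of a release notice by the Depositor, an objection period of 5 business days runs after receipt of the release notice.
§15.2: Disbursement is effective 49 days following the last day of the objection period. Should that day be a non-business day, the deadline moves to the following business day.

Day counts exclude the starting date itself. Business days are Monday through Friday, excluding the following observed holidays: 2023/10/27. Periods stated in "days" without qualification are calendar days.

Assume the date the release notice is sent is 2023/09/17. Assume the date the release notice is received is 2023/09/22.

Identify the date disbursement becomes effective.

From Friday, 2023/09/22, 5 business days (Sep 25, Sep 26, Sep 27, Sep 28, Sep 29, skipping weekends) brings us to Friday, 2023/09/29, which is the last day of the objection period.
The date disbursement becomes effective: 49 calendar days after 2023/09/29 is 2023/11/17. 2023/11/17 is a Friday and is not a listed holiday, so no roll-forward applies.

2023/11/17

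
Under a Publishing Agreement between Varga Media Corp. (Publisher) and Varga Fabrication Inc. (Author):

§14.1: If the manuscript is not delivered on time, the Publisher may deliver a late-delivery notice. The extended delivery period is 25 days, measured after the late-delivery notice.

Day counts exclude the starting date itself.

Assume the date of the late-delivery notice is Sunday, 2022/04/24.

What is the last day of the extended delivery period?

Adding 25 calendar days to 2022/04/24 gives 2022/05/19, which is the last day of the extended delivery period.

2022/05/19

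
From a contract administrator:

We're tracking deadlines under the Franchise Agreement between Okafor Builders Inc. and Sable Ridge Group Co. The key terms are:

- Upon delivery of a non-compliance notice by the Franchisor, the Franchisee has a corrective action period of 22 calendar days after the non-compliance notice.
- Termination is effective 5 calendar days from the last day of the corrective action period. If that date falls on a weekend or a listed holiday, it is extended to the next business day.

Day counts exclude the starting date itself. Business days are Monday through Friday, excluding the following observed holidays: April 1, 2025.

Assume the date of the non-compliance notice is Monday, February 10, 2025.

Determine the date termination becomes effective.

March 10, 2025

Adding 22 calendar days to February 10, 2025 gives March 4, 2025, which is the last day of the corrective action period.
The date termination becomes effective: March 4, 2025 + 5 days = March 9, 2025. That falls on a Sunday, so it rolls to the next business day, Monday, March 10, 2025.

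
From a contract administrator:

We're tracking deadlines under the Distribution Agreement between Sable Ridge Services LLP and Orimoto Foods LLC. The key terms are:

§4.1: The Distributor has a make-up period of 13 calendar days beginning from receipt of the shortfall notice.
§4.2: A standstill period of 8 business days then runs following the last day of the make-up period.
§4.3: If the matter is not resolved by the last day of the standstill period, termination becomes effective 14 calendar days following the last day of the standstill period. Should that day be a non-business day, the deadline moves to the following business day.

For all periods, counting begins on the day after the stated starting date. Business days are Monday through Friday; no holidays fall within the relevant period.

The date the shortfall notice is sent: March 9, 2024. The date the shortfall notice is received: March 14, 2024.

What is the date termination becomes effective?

April 22, 2024

Adding 13 calendar days to March 14, 2024 gives March 27, 2024, which is the last day of the make-up period.
The last day of the standstill period: 8 business days after Wednesday, March 27, 2024, skipping weekends — Mar 28, Mar 29, Apr 1, Apr 2, Apr 3, Apr 4, Apr 5, Apr 8 — lands on Monday, April 8, 2024.
Adding 14 calendar days to April 8, 2024 gives April 22, 2024, which is the date termination becomes effective. April 22, 2024 is a Monday, so no roll-forward applies.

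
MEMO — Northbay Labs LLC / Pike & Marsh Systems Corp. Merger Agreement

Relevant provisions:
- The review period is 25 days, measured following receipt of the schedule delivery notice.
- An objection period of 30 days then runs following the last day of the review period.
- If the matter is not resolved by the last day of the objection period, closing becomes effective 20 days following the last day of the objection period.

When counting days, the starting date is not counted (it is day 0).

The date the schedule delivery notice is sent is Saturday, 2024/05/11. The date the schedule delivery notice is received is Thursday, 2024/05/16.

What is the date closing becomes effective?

The last day of the review period: 2024/05/16 + 25 days = 2024/06/10.
Adding 30 calendar days to 2024/06/10 gives 2024/07/10, which is the last day of the objection period.
Adding 20 calendar days to 2024/07/10 gives 2024/07/30, which is the date closing becomes effective.

2024/07/30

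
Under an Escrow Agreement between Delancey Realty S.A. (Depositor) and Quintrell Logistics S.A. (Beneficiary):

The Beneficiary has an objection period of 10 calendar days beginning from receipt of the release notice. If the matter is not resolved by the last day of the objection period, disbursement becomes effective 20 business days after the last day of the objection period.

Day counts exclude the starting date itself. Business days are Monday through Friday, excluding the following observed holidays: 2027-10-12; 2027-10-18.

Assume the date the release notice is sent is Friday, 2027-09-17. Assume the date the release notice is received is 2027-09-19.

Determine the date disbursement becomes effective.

The last day of the objection period: 10 calendar days after 2027-09-19 is 2027-09-29.
The date disbursement becomes effective: 20 business days after Wednesday, 2027-09-29, skipping weekends and the listed holidays on Oct 12, Oct 18 — Sep 30, Oct 1, Oct 4, Oct 5, …, Oct 27, Oct 28, Oct 29 — lands on Friday, 2027-10-29.

2027-10-29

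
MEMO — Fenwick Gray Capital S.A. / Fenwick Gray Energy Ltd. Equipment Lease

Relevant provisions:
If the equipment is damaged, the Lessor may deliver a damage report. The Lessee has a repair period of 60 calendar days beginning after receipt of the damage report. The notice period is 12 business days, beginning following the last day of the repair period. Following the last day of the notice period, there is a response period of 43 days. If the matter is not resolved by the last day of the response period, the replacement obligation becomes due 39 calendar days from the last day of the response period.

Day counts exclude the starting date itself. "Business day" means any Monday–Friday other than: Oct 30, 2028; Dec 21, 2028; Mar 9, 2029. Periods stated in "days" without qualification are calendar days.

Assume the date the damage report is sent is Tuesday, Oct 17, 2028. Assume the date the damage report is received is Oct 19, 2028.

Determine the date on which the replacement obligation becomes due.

The last day of the repair period: Oct 19, 2028 + 60 days = Dec 18, 2028.
The last day of the notice period: counting 12 business days from Monday, Dec 18, 2028 (Dec 19, Dec 20, Dec 22, Dec 25, …, Jan 2, Jan 3, Jan 4, skipping weekends and the listed holiday on Dec 21) reaches Thursday, Jan 4, 2029.
Adding 43 calendar days to Jan 4, 2029 gives Feb 16, 2029, which is the last day of the response period.
The date on which the replacement obligation becomes due: 39 calendar days after Feb 16, 2029 is Mar 27, 2029.

Mar 27, 2029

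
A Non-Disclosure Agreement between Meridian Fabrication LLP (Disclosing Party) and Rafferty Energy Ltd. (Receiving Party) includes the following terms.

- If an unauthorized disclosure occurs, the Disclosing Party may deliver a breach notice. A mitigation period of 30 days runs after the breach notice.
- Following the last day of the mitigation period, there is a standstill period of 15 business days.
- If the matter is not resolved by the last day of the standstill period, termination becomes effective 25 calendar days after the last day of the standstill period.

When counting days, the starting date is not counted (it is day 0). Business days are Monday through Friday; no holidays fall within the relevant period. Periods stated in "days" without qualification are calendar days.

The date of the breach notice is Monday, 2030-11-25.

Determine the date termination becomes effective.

The last day of the mitigation period: 30 calendar days after 2030-11-25 is 2030-12-25.
From Wednesday, 2030-12-25, 15 business days (Dec 26, Dec 27, Dec 30, Dec 31, …, Jan 13, Jan 14, Jan 15, skipping weekends) brings us to Wednesday, 2031-01-15, which is the last day of the standstill period.
The date termination becomes effective: 25 calendar days after 2031-01-15 is 2031-02-09.

2031-02-09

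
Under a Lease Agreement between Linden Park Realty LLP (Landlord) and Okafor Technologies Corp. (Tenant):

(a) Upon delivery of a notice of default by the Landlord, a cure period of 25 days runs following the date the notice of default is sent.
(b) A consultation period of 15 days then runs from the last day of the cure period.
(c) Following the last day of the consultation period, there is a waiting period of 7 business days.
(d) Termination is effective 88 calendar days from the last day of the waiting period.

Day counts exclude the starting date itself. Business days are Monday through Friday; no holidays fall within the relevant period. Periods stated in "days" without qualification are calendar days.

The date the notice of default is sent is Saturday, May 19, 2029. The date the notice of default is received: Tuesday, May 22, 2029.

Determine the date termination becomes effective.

October 5, 2029

Adding 25 calendar days to May 19, 2029 gives June 13, 2029, which is the last day of the cure period.
Adding 15 calendar days to June 13, 2029 gives June 28, 2029, which is the last day of the consultation period.
The last day of the waiting period: counting 7 business days from Thursday, June 28, 2029 (Jun 29, Jul 2, Jul 3, Jul 4, Jul 5, Jul 6, Jul 9, skipping weekends) reaches Monday, July 9, 2029.
The date termination becomes effective: 88 calendar days after July 9, 2029 is October 5, 2029.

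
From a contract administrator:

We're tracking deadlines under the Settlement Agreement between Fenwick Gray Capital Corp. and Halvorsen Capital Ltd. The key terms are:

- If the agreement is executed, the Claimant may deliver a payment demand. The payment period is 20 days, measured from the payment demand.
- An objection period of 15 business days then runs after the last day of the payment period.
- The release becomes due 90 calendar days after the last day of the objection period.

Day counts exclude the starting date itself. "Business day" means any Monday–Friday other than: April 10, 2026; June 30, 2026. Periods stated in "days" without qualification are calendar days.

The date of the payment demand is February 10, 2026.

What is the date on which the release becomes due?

The last day of the payment period: February 10, 2026 + 20 days = March 2, 2026.
From Monday, March 2, 2026, 15 business days (Mar 3, Mar 4, Mar 5, Mar 6, …, Mar 19, Mar 20, Mar 23, skipping weekends) brings us to Monday, March 23, 2026, which is the last day of the objection period.
The date on which the release becomes due: 90 calendar days after March 23, 2026 is June 21, 2026.

June 21, 2026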